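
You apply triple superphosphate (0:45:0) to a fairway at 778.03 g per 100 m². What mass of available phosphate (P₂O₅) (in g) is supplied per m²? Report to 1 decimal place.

3.5 g P₂O₅ per sq m

P₂O₅ per 100 m² = 778.03 × 45% = 350.113 g.
Convert to per m²: 350.113 × 0.01 = 3.50114 g.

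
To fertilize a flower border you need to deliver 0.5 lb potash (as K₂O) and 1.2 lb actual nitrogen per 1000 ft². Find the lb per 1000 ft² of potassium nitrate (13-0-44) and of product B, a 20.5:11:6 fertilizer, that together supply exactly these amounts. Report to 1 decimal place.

With a, b = lb per 1000 ft² of potassium nitrate and product B:
K₂O: 0.44·a + 0.06·b = 0.5
N: 0.13·a + 0.205·b = 1.2
Eliminate b: (row1) − 0.06/0.205·(row2) → 0.401951·a = 0.14878, so a = 0.370146.
Then b = (1.2 − 0.13·0.370146) / 0.205 = 5.61893.

0.4 lb potassium nitrate, 5.6 lb product B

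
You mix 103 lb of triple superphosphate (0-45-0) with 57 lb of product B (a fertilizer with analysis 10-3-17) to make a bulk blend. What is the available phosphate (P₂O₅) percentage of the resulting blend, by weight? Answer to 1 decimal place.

Total mass = 103 + 57 = 160 lb.
P₂O₅ mass = 45%×103 + 3%×57 = 48.06 lb.
% P₂O₅ = 48.06 / 160 = 30.0375%.

30.0% P₂O₅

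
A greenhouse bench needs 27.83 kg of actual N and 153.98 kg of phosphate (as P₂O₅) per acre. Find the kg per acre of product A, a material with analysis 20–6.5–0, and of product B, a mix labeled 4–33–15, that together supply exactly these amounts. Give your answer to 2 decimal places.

47.71 kg product A, 457.21 kg product B

Let a = kg of product A, b = kg of product B (per acre).
N: 0.2·a + 0.04·b = 27.83
P₂O₅: 0.065·a + 0.33·b = 153.98
From row1: a = (27.83 − 0.04·b) / 0.2.
Into row2: 0.065·(27.83 − 0.04·b)/0.2 + 0.33·b = 153.98 → b = 457.209, a = 47.7082.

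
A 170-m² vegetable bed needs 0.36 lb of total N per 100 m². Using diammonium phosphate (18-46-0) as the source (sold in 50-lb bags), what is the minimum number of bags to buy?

1 bags

Product per 100 m² = 0.36 / 18% = 2 lb.
Total product = 2 × 170 / 100 = 3.4 lb.
Bags = ⌈3.4 / 50⌉ = 1.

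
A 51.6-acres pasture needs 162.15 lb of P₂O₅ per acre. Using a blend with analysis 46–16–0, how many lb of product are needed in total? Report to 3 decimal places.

52293.375 lb

Product per acre = 162.15 / 16% = 1013.44 lb.
Total product = 1013.44 × 51.6 = 52293.375 lb.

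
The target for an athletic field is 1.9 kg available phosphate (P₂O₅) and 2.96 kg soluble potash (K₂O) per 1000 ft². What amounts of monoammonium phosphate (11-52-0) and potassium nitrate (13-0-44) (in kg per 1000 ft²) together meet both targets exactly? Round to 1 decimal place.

Let a = kg of monoammonium phosphate, b = kg of potassium nitrate (per 1000 ft²).
P₂O₅: 0.52·a + 0·b = 1.9
K₂O: 0·a + 0.44·b = 2.96
Solving simultaneously: a = 3.65385, b = 6.72727.

3.7 kg monoammonium phosphate, 6.7 kg potassium nitrate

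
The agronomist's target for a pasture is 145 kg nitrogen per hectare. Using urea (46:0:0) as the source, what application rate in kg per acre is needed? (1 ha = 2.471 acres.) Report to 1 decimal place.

Product per hectare = 145 / 46% = 315.217 kg.
Convert to per acre: 315.217 × 0.404694 = 127.567 kg.

127.6 kg of product per acre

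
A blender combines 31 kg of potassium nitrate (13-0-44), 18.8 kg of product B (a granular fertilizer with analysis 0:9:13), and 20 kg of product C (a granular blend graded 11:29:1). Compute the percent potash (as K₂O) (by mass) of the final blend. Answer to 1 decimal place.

23.3% K₂O

Total mass = 31 + 18.8 + 20 = 69.8 kg.
K₂O mass = 44%×31 + 13%×18.8 + 1%×20 = 16.284 kg.
% K₂O = 16.284 / 69.8 = 23.3295%.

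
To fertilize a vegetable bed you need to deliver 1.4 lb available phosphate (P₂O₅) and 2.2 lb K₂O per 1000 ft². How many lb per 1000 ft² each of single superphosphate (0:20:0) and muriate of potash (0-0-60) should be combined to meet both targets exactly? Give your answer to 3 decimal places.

7.000 lb single superphosphate, 3.667 lb muriate of potash

With a, b = lb per 1000 ft² of single superphosphate and muriate of potash:
P₂O₅: 0.2·a + 0·b = 1.4
K₂O: 0·a + 0.6·b = 2.2
Solving simultaneously: a = 7, b = 3.66667.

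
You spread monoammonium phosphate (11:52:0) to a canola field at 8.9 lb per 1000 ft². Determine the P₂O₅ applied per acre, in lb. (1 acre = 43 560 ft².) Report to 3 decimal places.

201.596 lb P₂O₅ per acre

P₂O₅ per 1000 ft² = 8.9 × 52% = 4.628 lb.
Convert to per acre: 4.628 × 43.56 = 201.5957 lb.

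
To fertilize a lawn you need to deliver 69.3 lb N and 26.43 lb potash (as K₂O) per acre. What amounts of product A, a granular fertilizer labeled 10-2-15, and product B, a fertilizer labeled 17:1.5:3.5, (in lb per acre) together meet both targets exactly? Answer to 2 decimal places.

With a, b = lb per acre of product A and product B:
N: 0.1·a + 0.17·b = 69.3
K₂O: 0.15·a + 0.035·b = 26.43
From row1: a = (69.3 − 0.17·b) / 0.1.
Into row2: 0.15·(69.3 − 0.17·b)/0.1 + 0.035·b = 26.43 → b = 352.364, a = 93.9818.

93.98 lb product A, 352.36 lb product B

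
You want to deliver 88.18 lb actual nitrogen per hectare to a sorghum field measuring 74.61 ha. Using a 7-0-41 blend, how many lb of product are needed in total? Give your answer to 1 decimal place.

93987.3 lb

Product per hectare = 88.18 / 7% = 1259.71 lb.
Total product = 1259.71 × 74.61 = 93987.28 lb.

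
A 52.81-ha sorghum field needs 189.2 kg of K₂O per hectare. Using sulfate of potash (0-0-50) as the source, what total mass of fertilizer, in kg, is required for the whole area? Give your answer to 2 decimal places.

Product per hectare = 189.2 / 50% = 378.4 kg.
Total product = 378.4 × 52.81 = 19983.304 kg.

19983.30 kg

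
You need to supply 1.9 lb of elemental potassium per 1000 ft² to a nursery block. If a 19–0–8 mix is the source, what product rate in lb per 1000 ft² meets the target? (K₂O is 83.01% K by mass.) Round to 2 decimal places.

As K₂O: 1.9 / 0.8301 = 2.28888 lb per 1000 ft².
Product per 1000 ft² = 2.28888 / 8% = 28.611 lb.

28.61 lb of product per thousand sq ft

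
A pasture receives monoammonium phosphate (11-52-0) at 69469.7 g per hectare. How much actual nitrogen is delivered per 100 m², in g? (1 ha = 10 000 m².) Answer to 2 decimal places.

76.42 g N per hundred sq m

nitrogen per hectare = 69469.7 × 11% = 7641.67 g.
Convert to per 100 m²: 7641.67 × 0.01 = 76.4167 g.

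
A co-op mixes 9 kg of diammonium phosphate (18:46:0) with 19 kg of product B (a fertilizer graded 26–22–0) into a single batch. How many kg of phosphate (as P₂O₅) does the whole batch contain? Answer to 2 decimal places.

8.32 kg P₂O₅

P₂O₅ mass = 46%×9 + 22%×19 = 8.32 kg.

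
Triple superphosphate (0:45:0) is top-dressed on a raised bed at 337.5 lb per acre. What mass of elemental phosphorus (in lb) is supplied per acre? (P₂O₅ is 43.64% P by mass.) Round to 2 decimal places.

P₂O₅ per acre = 337.5 × 45% = 151.875 lb.
Elemental P = 151.875 × 0.4364 = 66.2782 lb per acre.

66.28 lb P per acre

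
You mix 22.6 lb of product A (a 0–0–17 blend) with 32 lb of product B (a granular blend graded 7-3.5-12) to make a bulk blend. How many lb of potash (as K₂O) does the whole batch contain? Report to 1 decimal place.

7.7 lb K₂O

K₂O mass = 17%×22.6 + 12%×32 = 7.682 lb.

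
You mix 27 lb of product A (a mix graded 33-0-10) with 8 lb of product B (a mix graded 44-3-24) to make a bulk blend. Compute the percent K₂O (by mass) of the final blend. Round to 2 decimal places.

Total mass = 27 + 8 = 35 lb.
K₂O mass = 10%×27 + 24%×8 = 4.62 lb.
% K₂O = 4.62 / 35 = 13.2%.

13.20% K₂O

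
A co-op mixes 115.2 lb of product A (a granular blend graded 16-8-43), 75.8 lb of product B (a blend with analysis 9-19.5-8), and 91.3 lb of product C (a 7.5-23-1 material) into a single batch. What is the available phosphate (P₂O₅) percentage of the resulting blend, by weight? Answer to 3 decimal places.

Total mass = 115.2 + 75.8 + 91.3 = 282.3 lb.
P₂O₅ mass = 8%×115.2 + 19.5%×75.8 + 23%×91.3 = 44.996 lb.
% P₂O₅ = 44.996 / 282.3 = 15.9391%.

15.939% P₂O₅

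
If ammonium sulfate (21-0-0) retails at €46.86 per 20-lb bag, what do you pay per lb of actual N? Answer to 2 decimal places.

€11.16 per lb N

N in bag = 20 × 21% = 4.2 lb.
Cost per lb N = €46.86 / 4.2 = €11.1571.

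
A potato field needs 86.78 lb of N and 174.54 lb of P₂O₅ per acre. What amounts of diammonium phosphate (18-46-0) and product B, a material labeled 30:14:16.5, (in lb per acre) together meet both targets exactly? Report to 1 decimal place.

356.5 lb diammonium phosphate, 75.4 lb product B

Let a = lb of diammonium phosphate, b = lb of product B (per acre).
N: 0.18·a + 0.3·b = 86.78
P₂O₅: 0.46·a + 0.14·b = 174.54
Solving simultaneously: a = 356.496, b = 75.3688.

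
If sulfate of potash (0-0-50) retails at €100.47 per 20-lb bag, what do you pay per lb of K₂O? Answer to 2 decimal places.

K₂O in bag = 20 × 50% = 10 lb.
Cost per lb K₂O = €100.47 / 10 = €10.0470.

€10.05 per lb K₂O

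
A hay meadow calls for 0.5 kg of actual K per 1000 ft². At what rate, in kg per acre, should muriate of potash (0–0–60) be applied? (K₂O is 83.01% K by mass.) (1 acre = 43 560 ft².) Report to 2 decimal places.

As K₂O: 0.5 / 0.8301 = 0.602337 kg per 1000 ft².
Product per 1000 ft² = 0.602337 / 60% = 1.0039 kg.
Convert to per acre: 1.0039 × 43.56 = 43.7297 kg.

43.73 kg of product per acre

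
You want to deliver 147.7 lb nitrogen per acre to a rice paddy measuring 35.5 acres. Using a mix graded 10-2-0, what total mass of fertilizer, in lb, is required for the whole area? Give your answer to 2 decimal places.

52433.50 lb

Product per acre = 147.7 / 10% = 1477 lb.
Total product = 1477 × 35.5 = 52433.5 lb.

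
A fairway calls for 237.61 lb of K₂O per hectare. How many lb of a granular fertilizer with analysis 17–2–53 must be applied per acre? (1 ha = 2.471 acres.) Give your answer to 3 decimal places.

Product per hectare = 237.61 / 53% = 448.321 lb.
Convert to per acre: 448.321 × 0.404694 = 181.4329 lb.

181.433 lb of product per acre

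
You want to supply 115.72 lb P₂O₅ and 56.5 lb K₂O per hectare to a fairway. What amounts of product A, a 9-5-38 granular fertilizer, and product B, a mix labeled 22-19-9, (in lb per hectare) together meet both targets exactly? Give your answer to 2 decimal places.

4.73 lb product A, 607.81 lb product B

Let a = lb of product A, b = lb of product B (per hectare).
P₂O₅: 0.05·a + 0.19·b = 115.72
K₂O: 0.38·a + 0.09·b = 56.5
Eliminate b: (row1) − 0.19/0.09·(row2) → -0.752222·a = -3.55778, so a = 4.72969.
Then b = (56.5 − 0.38·4.72969) / 0.09 = 607.808.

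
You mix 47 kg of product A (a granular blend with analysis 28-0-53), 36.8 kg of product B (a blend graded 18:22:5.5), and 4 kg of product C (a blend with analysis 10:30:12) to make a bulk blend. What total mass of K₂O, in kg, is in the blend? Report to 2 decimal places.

27.41 kg K₂O

K₂O mass = 53%×47 + 5.5%×36.8 + 12%×4 = 27.414 kg.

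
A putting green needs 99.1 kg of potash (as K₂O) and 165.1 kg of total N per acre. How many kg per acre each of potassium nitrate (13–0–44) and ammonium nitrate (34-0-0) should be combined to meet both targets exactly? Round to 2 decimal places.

225.23 kg potassium nitrate, 399.47 kg ammonium nitrate

Per-acre balance (a = potassium nitrate, b = ammonium nitrate):
K₂O: 0.44·a + 0·b = 99.1
N: 0.13·a + 0.34·b = 165.1
From row1: a = (99.1 − 0·b) / 0.44.
Into row2: 0.13·(99.1 − 0·b)/0.44 + 0.34·b = 165.1 → b = 399.472, a = 225.227.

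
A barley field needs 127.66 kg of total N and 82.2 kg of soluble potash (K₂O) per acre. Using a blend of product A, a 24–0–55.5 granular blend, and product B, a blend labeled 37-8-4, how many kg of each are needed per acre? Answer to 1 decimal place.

With a, b = kg per acre of product A and product B:
N: 0.24·a + 0.37·b = 127.66
K₂O: 0.555·a + 0.04·b = 82.2
Eliminate b: (row1) − 0.37/0.04·(row2) → -4.89375·a = -632.69, so a = 129.285.
Then b = (82.2 − 0.555·129.285) / 0.04 = 261.166.

129.3 kg product A, 261.2 kg product B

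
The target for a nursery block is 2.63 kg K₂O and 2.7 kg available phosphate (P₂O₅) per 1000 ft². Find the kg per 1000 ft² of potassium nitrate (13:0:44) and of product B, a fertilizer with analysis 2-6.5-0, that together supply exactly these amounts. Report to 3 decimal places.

With a, b = kg per 1000 ft² of potassium nitrate and product B:
K₂O: 0.44·a + 0·b = 2.63
P₂O₅: 0·a + 0.065·b = 2.7
Solving simultaneously: a = 5.97727, b = 41.53846.

5.977 kg potassium nitrate, 41.538 kg product B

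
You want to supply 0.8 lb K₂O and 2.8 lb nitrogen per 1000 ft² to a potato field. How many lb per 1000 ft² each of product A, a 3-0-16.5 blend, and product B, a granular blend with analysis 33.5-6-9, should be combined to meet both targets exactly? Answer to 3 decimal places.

With a, b = lb per 1000 ft² of product A and product B:
K₂O: 0.165·a + 0.09·b = 0.8
N: 0.03·a + 0.335·b = 2.8
From row1: a = (0.8 − 0.09·b) / 0.165.
Into row2: 0.03·(0.8 − 0.09·b)/0.165 + 0.335·b = 2.8 → b = 8.33096, a = 0.304327.

0.304 lb product A, 8.331 lb product B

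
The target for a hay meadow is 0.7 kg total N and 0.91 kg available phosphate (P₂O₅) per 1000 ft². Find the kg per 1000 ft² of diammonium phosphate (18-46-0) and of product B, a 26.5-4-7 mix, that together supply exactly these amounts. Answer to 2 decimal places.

1.86 kg diammonium phosphate, 1.38 kg product B

Per-1000 ft² balance (a = diammonium phosphate, b = product B):
N: 0.18·a + 0.265·b = 0.7
P₂O₅: 0.46·a + 0.04·b = 0.91
Solving simultaneously: a = 1.85833, b = 1.37925.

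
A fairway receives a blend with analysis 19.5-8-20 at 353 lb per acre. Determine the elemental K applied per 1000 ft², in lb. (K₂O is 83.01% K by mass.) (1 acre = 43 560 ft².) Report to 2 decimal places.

K₂O per acre = 353 × 20% = 70.6 lb.
Elemental K = 70.6 × 0.8301 = 58.6051 lb per acre.
Convert to per 1000 ft²: 58.6051 × 0.0229568 = 1.34539 lb.

1.35 lb K per thousand sq ft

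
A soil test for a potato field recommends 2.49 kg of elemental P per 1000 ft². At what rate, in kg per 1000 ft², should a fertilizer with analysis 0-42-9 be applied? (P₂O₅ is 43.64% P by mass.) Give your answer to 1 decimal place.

13.6 kg of product per thousand sq ft

As P₂O₅: 2.49 / 0.4364 = 5.70577 kg per 1000 ft².
Product per 1000 ft² = 5.70577 / 42% = 13.5852 kg.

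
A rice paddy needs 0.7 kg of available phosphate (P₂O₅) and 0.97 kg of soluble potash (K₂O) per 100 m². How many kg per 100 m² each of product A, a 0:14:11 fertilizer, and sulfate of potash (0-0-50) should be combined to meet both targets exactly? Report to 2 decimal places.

Per-100 m² balance (a = product A, b = sulfate of potash):
P₂O₅: 0.14·a + 0·b = 0.7
K₂O: 0.11·a + 0.5·b = 0.97
Eliminate a: (row1) − 0.14/0.11·(row2) → -0.636364·b = -0.534545, so b = 0.84.
Back-substitute: a = (0.7 − 0·0.84) / 0.14 = 5.

5.00 kg product A, 0.84 kg sulfate of potash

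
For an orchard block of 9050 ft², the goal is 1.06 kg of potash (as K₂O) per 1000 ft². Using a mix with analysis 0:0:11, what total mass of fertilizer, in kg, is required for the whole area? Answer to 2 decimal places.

87.21 kg

Product per 1000 ft² = 1.06 / 11% = 9.63636 kg.
Total product = 9.63636 × 9050 / 1000 = 87.2091 kg.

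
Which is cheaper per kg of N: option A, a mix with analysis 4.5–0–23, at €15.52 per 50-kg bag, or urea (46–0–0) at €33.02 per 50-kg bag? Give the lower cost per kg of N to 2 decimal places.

option A: N per bag = 50 × 4.5% = 2.25 kg; cost = 15.52 / 2.25 = €6.8978/kg N.
urea: N per bag = 50 × 46% = 23 kg; cost = 33.02 / 23 = €1.4357/kg N.
urea is cheaper.

€1.44 per kg N (urea)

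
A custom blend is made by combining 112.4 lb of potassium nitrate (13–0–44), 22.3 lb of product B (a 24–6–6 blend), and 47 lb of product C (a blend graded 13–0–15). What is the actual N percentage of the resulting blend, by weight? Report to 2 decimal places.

14.35% N

Total mass = 112.4 + 22.3 + 47 = 181.7 lb.
N mass = 13%×112.4 + 24%×22.3 + 13%×47 = 26.074 lb.
% N = 26.074 / 181.7 = 14.35003%.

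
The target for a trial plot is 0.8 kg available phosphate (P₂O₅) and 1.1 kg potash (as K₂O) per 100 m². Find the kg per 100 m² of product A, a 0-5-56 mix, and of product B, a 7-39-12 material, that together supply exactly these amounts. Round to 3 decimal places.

With a, b = kg per 100 m² of product A and product B:
P₂O₅: 0.05·a + 0.39·b = 0.8
K₂O: 0.56·a + 0.12·b = 1.1
Solving simultaneously: a = 1.5678, b = 1.85028.

1.568 kg product A, 1.850 kg product B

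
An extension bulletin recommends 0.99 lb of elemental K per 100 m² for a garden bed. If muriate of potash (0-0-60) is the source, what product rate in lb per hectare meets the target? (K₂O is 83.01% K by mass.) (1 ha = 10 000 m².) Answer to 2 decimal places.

198.77 lb of product per hectare

As K₂O: 0.99 / 0.8301 = 1.19263 lb per 100 m².
Product per 100 m² = 1.19263 / 60% = 1.98771 lb.
Convert to per hectare: 1.98771 × 100 = 198.771 lb.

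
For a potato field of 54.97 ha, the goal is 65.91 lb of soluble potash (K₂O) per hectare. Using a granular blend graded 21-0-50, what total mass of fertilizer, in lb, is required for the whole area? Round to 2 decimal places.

7246.15 lb

Product per hectare = 65.91 / 50% = 131.82 lb.
Total product = 131.82 × 54.97 = 7246.145 lb.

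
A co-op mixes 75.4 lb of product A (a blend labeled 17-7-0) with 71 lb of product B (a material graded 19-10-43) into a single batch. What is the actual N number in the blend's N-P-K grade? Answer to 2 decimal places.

17.97% N

Total mass = 75.4 + 71 = 146.4 lb.
N mass = 17%×75.4 + 19%×71 = 26.308 lb.
% N = 26.308 / 146.4 = 17.9699%.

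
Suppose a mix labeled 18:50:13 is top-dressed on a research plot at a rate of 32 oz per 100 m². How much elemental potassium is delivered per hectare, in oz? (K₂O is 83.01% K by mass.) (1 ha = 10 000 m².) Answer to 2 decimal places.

345.32 oz K per hectare

K₂O per 100 m² = 32 × 13% = 4.16 oz.
Elemental K = 4.16 × 0.8301 = 3.45322 oz per 100 m².
Convert to per hectare: 3.45322 × 100 = 345.322 oz.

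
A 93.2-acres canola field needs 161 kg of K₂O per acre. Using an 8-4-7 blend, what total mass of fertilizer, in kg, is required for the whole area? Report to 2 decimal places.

Product per acre = 161 / 7% = 2300 kg.
Total product = 2300 × 93.2 = 214360 kg.

214360.00 kg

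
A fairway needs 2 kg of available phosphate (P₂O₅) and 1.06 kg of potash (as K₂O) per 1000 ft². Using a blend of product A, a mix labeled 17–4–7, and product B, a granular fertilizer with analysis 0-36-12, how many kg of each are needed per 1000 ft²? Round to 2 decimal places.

With a, b = kg per 1000 ft² of product A and product B:
P₂O₅: 0.04·a + 0.36·b = 2
K₂O: 0.07·a + 0.12·b = 1.06
Solving simultaneously: a = 6.94118, b = 4.78431.

6.94 kg product A, 4.78 kg product B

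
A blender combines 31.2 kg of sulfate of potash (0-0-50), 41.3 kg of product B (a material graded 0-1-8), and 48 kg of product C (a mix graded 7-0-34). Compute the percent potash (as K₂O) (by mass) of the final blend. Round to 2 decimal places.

Total mass = 31.2 + 41.3 + 48 = 120.5 kg.
K₂O mass = 50%×31.2 + 8%×41.3 + 34%×48 = 35.224 kg.
% K₂O = 35.224 / 120.5 = 29.2315%.

29.23% K₂O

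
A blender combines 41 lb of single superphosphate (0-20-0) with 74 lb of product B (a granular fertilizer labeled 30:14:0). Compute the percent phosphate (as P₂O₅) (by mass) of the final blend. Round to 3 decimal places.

Total mass = 41 + 74 = 115 lb.
P₂O₅ mass = 20%×41 + 14%×74 = 18.56 lb.
% P₂O₅ = 18.56 / 115 = 16.1391%.

16.139% P₂O₅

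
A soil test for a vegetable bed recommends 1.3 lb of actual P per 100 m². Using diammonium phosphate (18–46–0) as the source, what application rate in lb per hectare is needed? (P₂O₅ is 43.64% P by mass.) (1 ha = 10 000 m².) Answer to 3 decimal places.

As P₂O₅: 1.3 / 0.4364 = 2.97892 lb per 100 m².
Product per 100 m² = 2.97892 / 46% = 6.47591 lb.
Convert to per hectare: 6.47591 × 100 = 647.59096 lb.

647.591 lb of product per hectare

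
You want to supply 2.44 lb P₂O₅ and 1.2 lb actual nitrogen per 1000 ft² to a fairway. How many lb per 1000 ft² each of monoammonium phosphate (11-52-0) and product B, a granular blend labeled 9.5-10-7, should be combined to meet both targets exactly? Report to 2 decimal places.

2.91 lb monoammonium phosphate, 9.26 lb product B

Per-1000 ft² balance (a = monoammonium phosphate, b = product B):
P₂O₅: 0.52·a + 0.1·b = 2.44
N: 0.11·a + 0.095·b = 1.2
From row1: a = (2.44 − 0.1·b) / 0.52.
Into row2: 0.11·(2.44 − 0.1·b)/0.52 + 0.095·b = 1.2 → b = 9.26042, a = 2.91146.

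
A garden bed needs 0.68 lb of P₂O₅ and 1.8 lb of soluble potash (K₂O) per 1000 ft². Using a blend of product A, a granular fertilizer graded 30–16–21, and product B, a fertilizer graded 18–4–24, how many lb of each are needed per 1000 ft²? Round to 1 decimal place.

3.0 lb product A, 4.8 lb product B

Per-1000 ft² balance (a = product A, b = product B):
P₂O₅: 0.16·a + 0.04·b = 0.68
K₂O: 0.21·a + 0.24·b = 1.8
Solving simultaneously: a = 3.04, b = 4.84.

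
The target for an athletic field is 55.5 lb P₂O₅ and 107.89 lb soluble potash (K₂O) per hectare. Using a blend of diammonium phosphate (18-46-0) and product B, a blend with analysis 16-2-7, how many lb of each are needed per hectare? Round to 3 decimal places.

53.640 lb diammonium phosphate, 1541.286 lb product B

With a, b = lb per hectare of diammonium phosphate and product B:
P₂O₅: 0.46·a + 0.02·b = 55.5
K₂O: 0·a + 0.07·b = 107.89
Solving simultaneously: a = 53.6398, b = 1541.2857.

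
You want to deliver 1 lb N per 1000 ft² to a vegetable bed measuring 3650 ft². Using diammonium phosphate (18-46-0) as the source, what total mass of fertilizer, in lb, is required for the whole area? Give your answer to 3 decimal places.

Product per 1000 ft² = 1 / 18% = 5.55556 lb.
Total product = 5.55556 × 3650 / 1000 = 20.2778 lb.

20.278 lb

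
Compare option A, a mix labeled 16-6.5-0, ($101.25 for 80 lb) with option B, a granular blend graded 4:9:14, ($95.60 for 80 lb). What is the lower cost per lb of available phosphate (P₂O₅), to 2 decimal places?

option A: P₂O₅ per bag = 80 × 6.5% = 5.2 lb; cost = 101.25 / 5.2 = $19.4712/lb P₂O₅.
option B: P₂O₅ per bag = 80 × 9% = 7.2 lb; cost = 95.60 / 7.2 = $13.2778/lb P₂O₅.
option B is cheaper.

$13.28 per lb P₂O₅ (option B)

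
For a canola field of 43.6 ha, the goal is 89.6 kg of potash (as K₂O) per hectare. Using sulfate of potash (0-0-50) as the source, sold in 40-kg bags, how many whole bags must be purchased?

196 bags

Product per hectare = 89.6 / 50% = 179.2 kg.
Total product = 179.2 × 43.6 = 7813.12 kg.
Bags = ⌈7813.12 / 40⌉ = 196.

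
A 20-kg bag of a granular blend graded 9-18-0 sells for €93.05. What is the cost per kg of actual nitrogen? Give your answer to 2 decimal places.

N in bag = 20 × 9% = 1.8 kg.
Cost per kg N = €93.05 / 1.8 = €51.6944.

€51.69 per kg N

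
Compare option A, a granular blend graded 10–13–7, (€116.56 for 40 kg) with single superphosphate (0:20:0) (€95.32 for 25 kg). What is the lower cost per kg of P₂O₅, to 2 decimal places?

option A: P₂O₅ per bag = 40 × 13% = 5.2 kg; cost = 116.56 / 5.2 = €22.4154/kg P₂O₅.
single superphosphate: P₂O₅ per bag = 25 × 20% = 5 kg; cost = 95.32 / 5 = €19.0640/kg P₂O₅.
single superphosphate is cheaper.

€19.06 per kg P₂O₅ (single superphosphate)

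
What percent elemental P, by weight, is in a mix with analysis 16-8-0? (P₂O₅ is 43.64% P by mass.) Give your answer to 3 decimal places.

%P = 8 × 0.4364 = 3.4912%.

3.491% P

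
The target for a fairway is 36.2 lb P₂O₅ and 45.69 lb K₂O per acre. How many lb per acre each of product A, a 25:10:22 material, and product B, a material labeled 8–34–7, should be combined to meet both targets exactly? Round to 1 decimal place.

Per-acre balance (a = product A, b = product B):
P₂O₅: 0.1·a + 0.34·b = 36.2
K₂O: 0.22·a + 0.07·b = 45.69
Eliminate a: (row1) − 0.1/0.22·(row2) → 0.308182·b = 15.4318, so b = 50.0737.
Back-substitute: a = (36.2 − 0.34·50.0737) / 0.1 = 191.749.

191.7 lb product A, 50.1 lb product B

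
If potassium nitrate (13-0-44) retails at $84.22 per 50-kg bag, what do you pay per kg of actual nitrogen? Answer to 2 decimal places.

$12.96 per kg N

N in bag = 50 × 13% = 6.5 kg.
Cost per kg N = $84.22 / 6.5 = $12.9569.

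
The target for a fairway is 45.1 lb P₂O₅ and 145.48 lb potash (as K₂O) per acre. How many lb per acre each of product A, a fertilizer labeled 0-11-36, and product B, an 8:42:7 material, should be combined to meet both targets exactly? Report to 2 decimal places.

Let a = lb of product A, b = lb of product B (per acre).
P₂O₅: 0.11·a + 0.42·b = 45.1
K₂O: 0.36·a + 0.07·b = 145.48
Eliminate a: (row1) − 0.11/0.36·(row2) → 0.398611·b = 0.647778, so b = 1.62509.
Back-substitute: a = (45.1 − 0.42·1.62509) / 0.11 = 403.795.

403.80 lb product A, 1.63 lb product B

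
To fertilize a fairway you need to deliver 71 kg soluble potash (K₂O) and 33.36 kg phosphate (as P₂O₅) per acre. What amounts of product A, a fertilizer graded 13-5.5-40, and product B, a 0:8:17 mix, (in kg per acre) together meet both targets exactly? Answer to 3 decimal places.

0.389 kg product A, 416.733 kg product B

Let a = kg of product A, b = kg of product B (per acre).
K₂O: 0.4·a + 0.17·b = 71
P₂O₅: 0.055·a + 0.08·b = 33.36
From row1: a = (71 − 0.17·b) / 0.4.
Into row2: 0.055·(71 − 0.17·b)/0.4 + 0.08·b = 33.36 → b = 416.7329, a = 0.388521.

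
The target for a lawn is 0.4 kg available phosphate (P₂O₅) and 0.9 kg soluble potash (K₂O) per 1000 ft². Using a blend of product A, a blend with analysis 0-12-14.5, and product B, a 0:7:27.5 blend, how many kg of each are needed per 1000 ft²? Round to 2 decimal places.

2.06 kg product A, 2.19 kg product B

With a, b = kg per 1000 ft² of product A and product B:
P₂O₅: 0.12·a + 0.07·b = 0.4
K₂O: 0.145·a + 0.275·b = 0.9
Eliminate a: (row1) − 0.12/0.145·(row2) → -0.157586·b = -0.344828, so b = 2.18818.
Back-substitute: a = (0.4 − 0.07·2.18818) / 0.12 = 2.05689.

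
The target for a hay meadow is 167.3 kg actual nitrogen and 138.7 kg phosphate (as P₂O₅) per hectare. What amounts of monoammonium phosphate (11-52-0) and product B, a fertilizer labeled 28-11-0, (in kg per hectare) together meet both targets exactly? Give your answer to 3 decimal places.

With a, b = kg per hectare of monoammonium phosphate and product B:
N: 0.11·a + 0.28·b = 167.3
P₂O₅: 0.52·a + 0.11·b = 138.7
From row1: a = (167.3 − 0.28·b) / 0.11.
Into row2: 0.52·(167.3 − 0.28·b)/0.11 + 0.11·b = 138.7 → b = 537.3708, a = 153.0562.

153.056 kg monoammonium phosphate, 537.371 kg product B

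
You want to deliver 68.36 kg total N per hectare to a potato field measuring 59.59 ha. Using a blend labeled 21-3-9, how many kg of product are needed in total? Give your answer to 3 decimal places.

19397.964 kg

Product per hectare = 68.36 / 21% = 325.524 kg.
Total product = 325.524 × 59.59 = 19397.9638 kg.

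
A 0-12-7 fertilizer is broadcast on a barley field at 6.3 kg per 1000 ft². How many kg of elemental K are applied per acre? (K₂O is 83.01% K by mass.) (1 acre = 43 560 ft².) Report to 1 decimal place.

15.9 kg K per acre

K₂O per 1000 ft² = 6.3 × 7% = 0.441 kg.
Elemental K = 0.441 × 0.8301 = 0.366074 kg per 1000 ft².
Convert to per acre: 0.366074 × 43.56 = 15.9462 kg.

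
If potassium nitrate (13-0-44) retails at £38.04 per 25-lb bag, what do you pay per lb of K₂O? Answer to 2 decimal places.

K₂O in bag = 25 × 44% = 11 lb.
Cost per lb K₂O = £38.04 / 11 = £3.4582.

£3.46 per lb K₂O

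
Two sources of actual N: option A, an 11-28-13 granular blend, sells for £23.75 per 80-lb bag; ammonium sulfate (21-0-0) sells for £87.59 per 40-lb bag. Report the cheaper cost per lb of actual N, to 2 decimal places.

option A: N per bag = 80 × 11% = 8.8 lb; cost = 23.75 / 8.8 = £2.6989/lb N.
ammonium sulfate: N per bag = 40 × 21% = 8.4 lb; cost = 87.59 / 8.4 = £10.4274/lb N.
option A is cheaper.

£2.70 per lb N (option A)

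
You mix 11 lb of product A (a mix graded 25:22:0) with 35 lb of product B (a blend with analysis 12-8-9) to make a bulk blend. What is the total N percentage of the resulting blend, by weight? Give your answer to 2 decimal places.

Total mass = 11 + 35 = 46 lb.
N mass = 25%×11 + 12%×35 = 6.95 lb.
% N = 6.95 / 46 = 15.1087%.

15.11% N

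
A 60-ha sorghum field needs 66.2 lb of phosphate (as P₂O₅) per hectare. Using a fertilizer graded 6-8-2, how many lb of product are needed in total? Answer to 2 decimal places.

Product per hectare = 66.2 / 8% = 827.5 lb.
Total product = 827.5 × 60 = 49650 lb.

49650.00 lb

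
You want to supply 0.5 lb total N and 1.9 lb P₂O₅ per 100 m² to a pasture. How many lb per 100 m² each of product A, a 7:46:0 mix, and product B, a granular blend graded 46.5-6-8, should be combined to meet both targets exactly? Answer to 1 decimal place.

4.1 lb product A, 0.5 lb product B

Let a = lb of product A, b = lb of product B (per 100 m²).
N: 0.07·a + 0.465·b = 0.5
P₂O₅: 0.46·a + 0.06·b = 1.9
Solving simultaneously: a = 4.0701, b = 0.462566.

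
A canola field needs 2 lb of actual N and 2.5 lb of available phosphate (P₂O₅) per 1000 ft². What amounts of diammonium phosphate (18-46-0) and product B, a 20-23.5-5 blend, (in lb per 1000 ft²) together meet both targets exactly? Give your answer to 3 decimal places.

0.604 lb diammonium phosphate, 9.457 lb product B

With a, b = lb per 1000 ft² of diammonium phosphate and product B:
N: 0.18·a + 0.2·b = 2
P₂O₅: 0.46·a + 0.235·b = 2.5
From row1: a = (2 − 0.2·b) / 0.18.
Into row2: 0.46·(2 − 0.2·b)/0.18 + 0.235·b = 2.5 → b = 9.45674, a = 0.603622.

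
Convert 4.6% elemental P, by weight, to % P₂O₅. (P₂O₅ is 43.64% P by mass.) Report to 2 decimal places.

%P₂O₅ = 4.6 / 0.4364 = 10.5408%.

10.54% P₂O₅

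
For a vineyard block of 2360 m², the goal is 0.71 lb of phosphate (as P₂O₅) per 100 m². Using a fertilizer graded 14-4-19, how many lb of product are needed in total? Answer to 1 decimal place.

Product per 100 m² = 0.71 / 4% = 17.75 lb.
Total product = 17.75 × 2360 / 100 = 418.9 lb.

418.9 lb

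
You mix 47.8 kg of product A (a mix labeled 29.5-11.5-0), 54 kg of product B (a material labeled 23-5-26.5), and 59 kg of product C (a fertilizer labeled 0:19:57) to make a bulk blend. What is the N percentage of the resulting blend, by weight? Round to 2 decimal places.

Total mass = 47.8 + 54 + 59 = 160.8 kg.
N mass = 29.5%×47.8 + 23%×54 + 0%×59 = 26.521 kg.
% N = 26.521 / 160.8 = 16.4932%.

16.49% N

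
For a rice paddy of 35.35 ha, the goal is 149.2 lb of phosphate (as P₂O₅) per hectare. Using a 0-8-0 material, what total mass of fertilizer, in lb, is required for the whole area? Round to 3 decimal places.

65927.750 lb

Product per hectare = 149.2 / 8% = 1865 lb.
Total product = 1865 × 35.35 = 65927.75 lb.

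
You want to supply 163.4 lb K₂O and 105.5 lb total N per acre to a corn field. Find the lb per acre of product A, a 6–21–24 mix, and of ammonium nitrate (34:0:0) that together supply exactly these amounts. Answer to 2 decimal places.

Per-acre balance (a = product A, b = ammonium nitrate):
K₂O: 0.24·a + 0·b = 163.4
N: 0.06·a + 0.34·b = 105.5
Eliminate b: (row1) − 0/0.34·(row2) → 0.24·a = 163.4, so a = 680.833.
Then b = (105.5 − 0.06·680.833) / 0.34 = 190.147.

680.83 lb product A, 190.15 lb ammonium nitrate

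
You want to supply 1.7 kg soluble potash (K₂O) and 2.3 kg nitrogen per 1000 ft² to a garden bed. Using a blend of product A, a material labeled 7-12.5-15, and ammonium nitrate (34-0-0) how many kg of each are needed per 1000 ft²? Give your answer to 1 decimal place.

Per-1000 ft² balance (a = product A, b = ammonium nitrate):
K₂O: 0.15·a + 0·b = 1.7
N: 0.07·a + 0.34·b = 2.3
From row1: a = (1.7 − 0·b) / 0.15.
Into row2: 0.07·(1.7 − 0·b)/0.15 + 0.34·b = 2.3 → b = 4.43137, a = 11.3333.

11.3 kg product A, 4.4 kg ammonium nitrate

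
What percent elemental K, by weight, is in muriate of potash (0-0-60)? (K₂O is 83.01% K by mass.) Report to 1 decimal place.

%K = 60 × 0.8301 = 49.806%.

49.8% K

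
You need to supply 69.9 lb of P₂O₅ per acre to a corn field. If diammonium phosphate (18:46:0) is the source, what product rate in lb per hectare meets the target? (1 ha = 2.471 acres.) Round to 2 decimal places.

375.48 lb of product per hectare

Product per acre = 69.9 / 46% = 151.957 lb.
Convert to per hectare: 151.957 × 2.471 = 375.4846 lb.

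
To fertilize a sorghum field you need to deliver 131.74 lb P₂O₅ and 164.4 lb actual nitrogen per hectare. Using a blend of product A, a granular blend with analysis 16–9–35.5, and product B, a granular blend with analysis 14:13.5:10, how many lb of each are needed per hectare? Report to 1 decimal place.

Per-hectare balance (a = product A, b = product B):
P₂O₅: 0.09·a + 0.135·b = 131.74
N: 0.16·a + 0.14·b = 164.4
From row1: a = (131.74 − 0.135·b) / 0.09.
Into row2: 0.16·(131.74 − 0.135·b)/0.09 + 0.14·b = 164.4 → b = 698.044, a = 416.711.

416.7 lb product A, 698.0 lb product B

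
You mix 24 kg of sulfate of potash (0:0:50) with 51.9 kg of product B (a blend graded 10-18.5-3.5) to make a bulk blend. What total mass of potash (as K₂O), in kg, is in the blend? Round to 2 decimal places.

K₂O mass = 50%×24 + 3.5%×51.9 = 13.8165 kg.

13.82 kg K₂O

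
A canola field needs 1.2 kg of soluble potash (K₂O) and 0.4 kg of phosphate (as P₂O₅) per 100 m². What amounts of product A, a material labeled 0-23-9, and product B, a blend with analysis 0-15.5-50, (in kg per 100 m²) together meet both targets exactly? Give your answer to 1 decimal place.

With a, b = kg per 100 m² of product A and product B:
K₂O: 0.09·a + 0.5·b = 1.2
P₂O₅: 0.23·a + 0.155·b = 0.4
Eliminate b: (row1) − 0.5/0.155·(row2) → -0.651935·a = -0.0903226, so a = 0.138545.
Then b = (0.4 − 0.23·0.138545) / 0.155 = 2.37506.

0.1 kg product A, 2.4 kg product B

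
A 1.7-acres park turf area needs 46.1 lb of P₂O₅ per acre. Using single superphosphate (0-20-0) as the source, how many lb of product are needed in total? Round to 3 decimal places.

391.850 lb

Product per acre = 46.1 / 20% = 230.5 lb.
Total product = 230.5 × 1.7 = 391.85 lb.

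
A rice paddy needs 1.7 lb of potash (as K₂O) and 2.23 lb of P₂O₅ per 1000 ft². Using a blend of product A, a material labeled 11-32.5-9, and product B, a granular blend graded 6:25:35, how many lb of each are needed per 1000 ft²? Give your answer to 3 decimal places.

3.896 lb product A, 3.855 lb product B

Let a = lb of product A, b = lb of product B (per 1000 ft²).
K₂O: 0.09·a + 0.35·b = 1.7
P₂O₅: 0.325·a + 0.25·b = 2.23
Eliminate a: (row1) − 0.09/0.325·(row2) → 0.280769·b = 1.08246, so b = 3.85534.
Back-substitute: a = (1.7 − 0.35·3.85534) / 0.09 = 3.89589.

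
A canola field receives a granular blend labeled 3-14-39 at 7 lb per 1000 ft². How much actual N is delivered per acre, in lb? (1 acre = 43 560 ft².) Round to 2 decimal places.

9.15 lb N per acre

nitrogen per 1000 ft² = 7 × 3% = 0.21 lb.
Convert to per acre: 0.21 × 43.56 = 9.1476 lb.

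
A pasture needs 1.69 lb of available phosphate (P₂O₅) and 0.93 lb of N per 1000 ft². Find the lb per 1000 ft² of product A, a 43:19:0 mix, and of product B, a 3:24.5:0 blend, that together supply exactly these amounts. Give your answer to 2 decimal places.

Per-1000 ft² balance (a = product A, b = product B):
P₂O₅: 0.19·a + 0.245·b = 1.69
N: 0.43·a + 0.03·b = 0.93
Eliminate b: (row1) − 0.245/0.03·(row2) → -3.32167·a = -5.905, so a = 1.77772.
Then b = (0.93 − 0.43·1.77772) / 0.03 = 5.51932.

1.78 lb product A, 5.52 lb product B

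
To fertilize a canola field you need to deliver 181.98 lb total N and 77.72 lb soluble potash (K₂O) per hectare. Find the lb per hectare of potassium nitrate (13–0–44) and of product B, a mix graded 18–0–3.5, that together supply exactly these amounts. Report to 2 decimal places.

102.08 lb potassium nitrate, 937.28 lb product B

Let a = lb of potassium nitrate, b = lb of product B (per hectare).
N: 0.13·a + 0.18·b = 181.98
K₂O: 0.44·a + 0.035·b = 77.72
Solving simultaneously: a = 102.0804, b = 937.275.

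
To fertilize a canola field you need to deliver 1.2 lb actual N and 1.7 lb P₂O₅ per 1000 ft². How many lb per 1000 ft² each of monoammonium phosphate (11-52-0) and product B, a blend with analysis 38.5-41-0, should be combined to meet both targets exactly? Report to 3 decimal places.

Per-1000 ft² balance (a = monoammonium phosphate, b = product B):
N: 0.11·a + 0.385·b = 1.2
P₂O₅: 0.52·a + 0.41·b = 1.7
Solving simultaneously: a = 1.04771, b = 2.81754.

1.048 lb monoammonium phosphate, 2.818 lb product B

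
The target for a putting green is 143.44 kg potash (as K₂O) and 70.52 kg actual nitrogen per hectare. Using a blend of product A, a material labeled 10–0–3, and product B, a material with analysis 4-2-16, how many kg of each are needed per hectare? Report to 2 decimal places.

With a, b = kg per hectare of product A and product B:
K₂O: 0.03·a + 0.16·b = 143.44
N: 0.1·a + 0.04·b = 70.52
Eliminate b: (row1) − 0.16/0.04·(row2) → -0.37·a = -138.64, so a = 374.703.
Then b = (70.52 − 0.1·374.703) / 0.04 = 826.243.

374.70 kg product A, 826.24 kg product B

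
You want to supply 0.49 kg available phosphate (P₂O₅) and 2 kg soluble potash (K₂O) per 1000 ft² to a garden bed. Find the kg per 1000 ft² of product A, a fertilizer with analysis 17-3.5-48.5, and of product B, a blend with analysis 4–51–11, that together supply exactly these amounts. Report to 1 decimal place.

4.0 kg product A, 0.7 kg product B

With a, b = kg per 1000 ft² of product A and product B:
P₂O₅: 0.035·a + 0.51·b = 0.49
K₂O: 0.485·a + 0.11·b = 2
From row1: a = (0.49 − 0.51·b) / 0.035.
Into row2: 0.485·(0.49 − 0.51·b)/0.035 + 0.11·b = 2 → b = 0.688501, a = 3.96756.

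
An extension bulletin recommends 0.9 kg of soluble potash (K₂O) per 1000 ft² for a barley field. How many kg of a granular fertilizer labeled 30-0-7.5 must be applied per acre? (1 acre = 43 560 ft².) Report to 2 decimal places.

522.72 kg of product per acre

Product per 1000 ft² = 0.9 / 7.5% = 12 kg.
Convert to per acre: 12 × 43.56 = 522.72 kg.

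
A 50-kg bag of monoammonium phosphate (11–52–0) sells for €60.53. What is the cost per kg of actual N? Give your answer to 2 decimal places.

€11.01 per kg N

N in bag = 50 × 11% = 5.5 kg.
Cost per kg N = €60.53 / 5.5 = €11.0055.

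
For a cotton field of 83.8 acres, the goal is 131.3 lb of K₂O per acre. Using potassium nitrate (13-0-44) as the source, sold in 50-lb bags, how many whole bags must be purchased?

501 bags

Product per acre = 131.3 / 44% = 298.409 lb.
Total product = 298.409 × 83.8 = 25006.7 lb.
Bags = ⌈25006.7 / 50⌉ = 501.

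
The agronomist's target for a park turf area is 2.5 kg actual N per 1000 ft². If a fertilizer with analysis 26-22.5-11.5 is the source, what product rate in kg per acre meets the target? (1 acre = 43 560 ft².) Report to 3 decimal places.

Product per 1000 ft² = 2.5 / 26% = 9.61538 kg.
Convert to per acre: 9.61538 × 43.56 = 418.8462 kg.

418.846 kg of product per acre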